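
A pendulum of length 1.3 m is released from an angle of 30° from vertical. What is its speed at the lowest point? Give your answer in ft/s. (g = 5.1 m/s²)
h = L(1 − cosθ) = 1.3×(1 − cos30°) = 0.1742 m
v = √(2gh) = √(2×5.1×0.1742) = 1.333 m/s = 4.373 ft/s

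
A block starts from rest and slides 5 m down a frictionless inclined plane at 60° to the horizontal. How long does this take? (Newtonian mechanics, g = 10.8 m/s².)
a = g sin(θ) = 10.8 × sin(60°) = 9.35 m/s²
t = √(2d/a) = √(2 × 5 / 9.35) = 1.03 s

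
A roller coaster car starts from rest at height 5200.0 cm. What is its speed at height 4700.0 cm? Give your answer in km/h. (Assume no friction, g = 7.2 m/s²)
mgh₁ = ½mv₂² + mgh₂ → v₂ = √(2g(h₁−h₂)) = √(2×7.2×(52−47)) = 8.485 m/s = 30.55 km/h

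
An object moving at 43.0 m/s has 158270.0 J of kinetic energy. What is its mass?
KE = ½mv² → m = 2KE/v² = 2×158270.0/43.0² = 171.2 kg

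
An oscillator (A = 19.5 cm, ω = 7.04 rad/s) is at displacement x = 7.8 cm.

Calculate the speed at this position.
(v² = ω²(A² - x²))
v = ω√(A² − x²) = 7.04×√(0.195² − 0.078²) = 1.258 m/s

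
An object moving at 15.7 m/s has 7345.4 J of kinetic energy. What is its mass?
KE = ½mv² → m = 2KE/v² = 2×7345.4/15.7² = 59.6 kg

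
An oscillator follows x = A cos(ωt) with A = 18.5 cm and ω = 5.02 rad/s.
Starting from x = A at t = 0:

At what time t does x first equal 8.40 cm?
cos(ωt) = x/A = 8.4/18.5 = 0.4541
ωt = arccos(0.4541) = 1.099 rad
t = 1.099/5.02 = 0.219 s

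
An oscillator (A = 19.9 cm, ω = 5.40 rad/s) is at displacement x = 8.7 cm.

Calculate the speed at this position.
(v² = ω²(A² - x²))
v = ω√(A² − x²) = 5.4×√(0.199² − 0.087²) = 0.9665 m/s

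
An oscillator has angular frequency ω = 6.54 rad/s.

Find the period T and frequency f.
T = 2π/ω = 2π/6.54 = 0.9607 s; f = ω/2π = 1.041 Hz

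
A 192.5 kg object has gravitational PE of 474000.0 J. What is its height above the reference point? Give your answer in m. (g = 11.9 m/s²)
PE = mgh → h = PE/(mg) = 4.74e+05 J / (192.5 kg × 11.9 m/s²) = 206.9 m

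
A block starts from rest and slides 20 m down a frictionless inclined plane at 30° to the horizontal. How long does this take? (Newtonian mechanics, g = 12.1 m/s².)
a = g sin(θ) = 12.1 × sin(30°) = 6.05 m/s²
t = √(2d/a) = √(2 × 20 / 6.05) = 2.57 s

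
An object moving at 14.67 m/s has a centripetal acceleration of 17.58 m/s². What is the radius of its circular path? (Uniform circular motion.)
r = v²/a_c = 14.67²/17.58 = 12.24 m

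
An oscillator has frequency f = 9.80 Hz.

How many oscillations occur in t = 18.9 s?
n = f×t = 9.8×18.9 = 185.2 oscillations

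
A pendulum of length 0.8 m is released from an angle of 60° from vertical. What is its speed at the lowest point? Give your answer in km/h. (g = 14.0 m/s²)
h = L(1 − cosθ) = 0.8×(1 − cos60°) = 0.4 m
v = √(2gh) = √(2×14.0×0.4) = 3.347 m/s = 12.05 km/h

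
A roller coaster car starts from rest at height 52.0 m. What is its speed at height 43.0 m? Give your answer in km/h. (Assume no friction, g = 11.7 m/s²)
mgh₁ = ½mv₂² + mgh₂ → v₂ = √(2g(h₁−h₂)) = √(2×11.7×(52−43)) = 14.51 m/s = 52.24 km/h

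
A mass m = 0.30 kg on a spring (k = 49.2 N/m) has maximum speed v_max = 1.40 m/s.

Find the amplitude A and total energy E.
½mv²_max = ½kA² → A = v_max√(m/k) = 1.4×√(0.3/49.2) = 0.1093 m = 10.93 cm
E = ½mv²_max = ½×0.3×1.4² = 0.294 J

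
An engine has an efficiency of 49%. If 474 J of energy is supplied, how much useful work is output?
W_out = η × W_in = 0.49 × 474 = 232.26 J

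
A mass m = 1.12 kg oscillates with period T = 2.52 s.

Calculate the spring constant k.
T = 2π√(m/k) → k = m(2π/T)² = 1.12×(2π/2.52)² = 6.963 N/m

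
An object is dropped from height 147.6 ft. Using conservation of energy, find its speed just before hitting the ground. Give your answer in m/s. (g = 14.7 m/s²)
mgh = ½mv² → v = √(2gh) = √(2×14.7×44.99) = 36.37 m/s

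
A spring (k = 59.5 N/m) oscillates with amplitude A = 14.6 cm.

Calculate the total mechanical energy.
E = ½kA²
E = ½kA² = ½×59.5×(0.146)² = 0.6342 J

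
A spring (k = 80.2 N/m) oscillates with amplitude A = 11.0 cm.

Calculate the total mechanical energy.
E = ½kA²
E = ½kA² = ½×80.2×(0.11)² = 0.4852 J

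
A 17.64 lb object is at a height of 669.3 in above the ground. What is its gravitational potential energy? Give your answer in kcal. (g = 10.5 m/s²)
PE = mgh = 8.001 kg × 10.5 m/s² × 17 m = 1428 J = 0.3414 kcal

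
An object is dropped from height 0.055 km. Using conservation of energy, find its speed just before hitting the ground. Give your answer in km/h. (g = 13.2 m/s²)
mgh = ½mv² → v = √(2gh) = √(2×13.2×55) = 38.11 m/s = 137.2 km/h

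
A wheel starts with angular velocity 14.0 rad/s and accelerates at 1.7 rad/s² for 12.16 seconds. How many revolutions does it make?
θ = ω₀t + ½αt² = 14.0×12.16 + ½×1.7×12.16² = 295.93 rad
Revolutions = θ/(2π) = 295.93/(2π) = 47.1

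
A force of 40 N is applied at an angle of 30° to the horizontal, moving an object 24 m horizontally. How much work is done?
W = Fd cosθ = 40×24×cos(30°) = 831.38 J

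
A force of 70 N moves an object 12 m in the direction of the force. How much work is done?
W = Fd = 70×12 = 840.0 J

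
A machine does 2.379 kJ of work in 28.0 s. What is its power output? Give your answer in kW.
P = W/t = 2379 J / 28 s = 84.96 W = 0.08496 kW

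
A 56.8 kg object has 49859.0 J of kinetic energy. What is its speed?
KE = ½mv² → v = √(2KE/m) = √(2×49859.0/56.8) = 41.9 m/s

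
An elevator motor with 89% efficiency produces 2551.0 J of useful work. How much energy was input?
W_in = W_out/η = 2551.0/0.89 = 2866.3 J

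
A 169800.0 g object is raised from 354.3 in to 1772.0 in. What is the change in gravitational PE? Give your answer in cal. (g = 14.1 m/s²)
ΔPE = mg(h₂ − h₁) = 169.8 kg × 14.1 m/s² × (45.01 − 8.999) m = 8.621e+04 J = 20610.0 cal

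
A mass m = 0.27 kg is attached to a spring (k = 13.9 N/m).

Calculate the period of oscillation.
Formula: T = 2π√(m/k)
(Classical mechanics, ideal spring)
T = 2π√(m/k) = 2π√(0.27/13.9) = 0.8757 s; f = 1/T = 1.142 Hz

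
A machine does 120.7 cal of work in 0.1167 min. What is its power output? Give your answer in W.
P = W/t = 505 J / 7.002 s = 72.12 W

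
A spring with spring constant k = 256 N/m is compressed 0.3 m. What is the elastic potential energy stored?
PE = ½kx² = ½×256×0.3² = 11.52 J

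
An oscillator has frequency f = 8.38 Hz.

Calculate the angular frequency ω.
ω = 2πf = 2π×8.38 = 52.65 rad/s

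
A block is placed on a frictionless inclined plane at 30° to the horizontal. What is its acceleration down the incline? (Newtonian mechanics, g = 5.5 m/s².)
a = g sin(θ) = 5.5 × sin(30°) = 5.5 × 0.5 = 2.75 m/s²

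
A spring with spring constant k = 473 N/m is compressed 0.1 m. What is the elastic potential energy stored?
PE = ½kx² = ½×473×0.1² = 2.365 J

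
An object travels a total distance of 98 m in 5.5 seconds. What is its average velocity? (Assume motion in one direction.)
v_avg = Δd / Δt = 98 / 5.5 = 17.82 m/s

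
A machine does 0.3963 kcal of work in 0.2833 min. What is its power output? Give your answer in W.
P = W/t = 1658 J / 17 s = 97.55 W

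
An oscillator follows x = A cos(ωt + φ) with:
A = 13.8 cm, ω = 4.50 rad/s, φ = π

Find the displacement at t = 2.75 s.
x = A cos(ωt + φ) = 13.8×cos(4.5×2.75 + π) = -13.55 cm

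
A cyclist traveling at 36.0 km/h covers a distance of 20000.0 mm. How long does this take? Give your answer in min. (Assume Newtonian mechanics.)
t = d/v (with unit conversion) = 0.03333 min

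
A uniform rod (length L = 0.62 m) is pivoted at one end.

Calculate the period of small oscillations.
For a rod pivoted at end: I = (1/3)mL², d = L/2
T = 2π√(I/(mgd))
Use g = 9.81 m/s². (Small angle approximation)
I/m = (1/3)L² = 0.1281 m²; d = L/2 = 0.31 m
T = 2π√(I/(mgd)) = 2π√(0.1281/(9.81×0.31)) = 1.29 s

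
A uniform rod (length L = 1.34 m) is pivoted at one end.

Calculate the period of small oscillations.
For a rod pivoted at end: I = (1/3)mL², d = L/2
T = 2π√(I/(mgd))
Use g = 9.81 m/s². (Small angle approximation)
I/m = (1/3)L² = 0.5985 m²; d = L/2 = 0.67 m
T = 2π√(I/(mgd)) = 2π√(0.5985/(9.81×0.67)) = 1.896 s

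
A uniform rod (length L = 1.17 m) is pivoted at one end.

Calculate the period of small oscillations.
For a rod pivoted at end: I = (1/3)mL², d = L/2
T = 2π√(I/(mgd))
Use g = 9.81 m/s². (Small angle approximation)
I/m = (1/3)L² = 0.4563 m²; d = L/2 = 0.585 m
T = 2π√(I/(mgd)) = 2π√(0.4563/(9.81×0.585)) = 1.772 s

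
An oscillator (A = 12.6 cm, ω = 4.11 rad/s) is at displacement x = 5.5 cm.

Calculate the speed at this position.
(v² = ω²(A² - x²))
v = ω√(A² − x²) = 4.11×√(0.126² − 0.055²) = 0.4659 m/s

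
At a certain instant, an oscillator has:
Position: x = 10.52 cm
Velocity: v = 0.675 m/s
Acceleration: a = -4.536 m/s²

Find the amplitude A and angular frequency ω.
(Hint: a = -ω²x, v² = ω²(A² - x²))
a = −ω²x → ω = √(|a|/x) = √(4.536/0.1052) = 6.566 rad/s
v² = ω²(A² − x²) → A = √(x² + v²/ω²) = √(0.1052² + 0.675²/6.566²) = 0.1471 m = 14.71 cm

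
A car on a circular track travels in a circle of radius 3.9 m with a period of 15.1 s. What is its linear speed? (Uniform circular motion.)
v = 2πr/T = 2π×3.9/15.1 = 1.62 m/s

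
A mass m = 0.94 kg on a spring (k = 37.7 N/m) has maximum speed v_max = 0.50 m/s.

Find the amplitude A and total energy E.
½mv²_max = ½kA² → A = v_max√(m/k) = 0.5×√(0.94/37.7) = 0.07895 m = 7.895 cm
E = ½mv²_max = ½×0.94×0.5² = 0.1175 J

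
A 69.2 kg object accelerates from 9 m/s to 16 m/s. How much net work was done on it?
W_net = ΔKE = ½m(v₂² − v₁²) = ½×69.2×(16² − 9²) = 6055.0 J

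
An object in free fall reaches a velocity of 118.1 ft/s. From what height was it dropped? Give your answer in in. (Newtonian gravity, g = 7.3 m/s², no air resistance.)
h = v²/(2g) (with unit conversion) = 3494.0 in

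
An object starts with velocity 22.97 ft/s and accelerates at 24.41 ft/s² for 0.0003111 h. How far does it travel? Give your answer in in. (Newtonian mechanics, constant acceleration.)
d = v₀t + ½at² (with unit conversion) = 492.4 in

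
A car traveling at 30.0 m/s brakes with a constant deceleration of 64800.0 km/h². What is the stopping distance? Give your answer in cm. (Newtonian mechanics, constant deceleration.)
d = v₀² / (2a) (with unit conversion) = 9000.0 cm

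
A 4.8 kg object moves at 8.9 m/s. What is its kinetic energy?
KE = ½mv² = ½×4.8×8.9² = 190.104 J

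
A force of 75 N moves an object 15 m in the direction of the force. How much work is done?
W = Fd = 75×15 = 1125.0 J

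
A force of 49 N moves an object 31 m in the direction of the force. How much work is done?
W = Fd = 49×31 = 1519.0 J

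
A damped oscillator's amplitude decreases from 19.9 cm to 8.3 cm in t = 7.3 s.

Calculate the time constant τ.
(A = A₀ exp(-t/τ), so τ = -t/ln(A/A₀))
A/A₀ = 8.3/19.9 = 0.4171; ln(A/A₀) = -0.8745
τ = −t/ln(A/A₀) = −7.3/-0.8745 = 8.348 s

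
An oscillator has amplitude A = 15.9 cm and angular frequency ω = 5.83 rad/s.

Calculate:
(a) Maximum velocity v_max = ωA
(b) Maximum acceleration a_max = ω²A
v_max = ωA = 5.83×0.159 = 0.927 m/s
a_max = ω²A = 5.83²×0.159 = 5.404 m/s²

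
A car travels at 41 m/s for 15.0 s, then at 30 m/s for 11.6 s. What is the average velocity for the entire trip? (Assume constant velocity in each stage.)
d₁ = v₁t₁ = 41 × 15.0 = 615 m
d₂ = v₂t₂ = 30 × 11.6 = 348 m
d_total = 963.0 m, t_total = 26.6 s
v_avg = d_total/t_total = 963.0/26.6 = 36.2 m/s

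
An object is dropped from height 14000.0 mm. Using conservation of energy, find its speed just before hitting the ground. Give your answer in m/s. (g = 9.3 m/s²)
mgh = ½mv² → v = √(2gh) = √(2×9.3×14) = 16.14 m/s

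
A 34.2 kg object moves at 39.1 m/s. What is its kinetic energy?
KE = ½mv² = ½×34.2×39.1² = 26142.65 J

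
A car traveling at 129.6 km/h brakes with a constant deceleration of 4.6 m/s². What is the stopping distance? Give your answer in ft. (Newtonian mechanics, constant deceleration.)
d = v₀² / (2a) (with unit conversion) = 462.2 ft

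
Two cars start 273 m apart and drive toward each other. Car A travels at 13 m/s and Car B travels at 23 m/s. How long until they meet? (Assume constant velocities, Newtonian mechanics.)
Combined speed: v_combined = 13 + 23 = 36 m/s
Time to meet: t = d/36 = 273/36 = 7.58 s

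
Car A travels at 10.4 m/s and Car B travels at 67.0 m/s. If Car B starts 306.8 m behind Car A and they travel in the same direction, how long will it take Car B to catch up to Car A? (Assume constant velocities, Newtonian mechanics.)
Relative speed: v_rel = 67.0 - 10.4 = 56.6 m/s
Time to catch: t = d₀/v_rel = 306.8/56.6 = 5.42 s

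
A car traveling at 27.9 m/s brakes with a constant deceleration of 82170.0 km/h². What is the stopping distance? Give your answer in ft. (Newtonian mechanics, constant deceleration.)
d = v₀² / (2a) (with unit conversion) = 201.4 ft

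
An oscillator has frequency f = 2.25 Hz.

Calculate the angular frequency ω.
ω = 2πf = 2π×2.25 = 14.14 rad/s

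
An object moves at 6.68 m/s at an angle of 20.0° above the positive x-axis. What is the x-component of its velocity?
vₓ = v cos(θ) = 6.68 × cos(20.0°) = 6.28 m/s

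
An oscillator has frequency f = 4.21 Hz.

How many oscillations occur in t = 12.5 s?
n = f×t = 4.21×12.5 = 52.62 oscillations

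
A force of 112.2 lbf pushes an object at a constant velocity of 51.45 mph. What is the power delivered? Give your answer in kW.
P = Fv = 499.1 N × 23 m/s = 1.148e+04 W = 11.48 kW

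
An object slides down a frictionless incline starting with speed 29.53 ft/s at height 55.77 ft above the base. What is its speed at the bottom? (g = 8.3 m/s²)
½mv₀² + mgh = ½mv² → v = √(v₀² + 2gh) = √(9.001² + 2×8.3×17) = 19.06 m/s = 62.52 ft/s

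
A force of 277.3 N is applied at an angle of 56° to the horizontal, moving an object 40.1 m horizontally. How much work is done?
W = Fd cosθ = 277.3×40.1×cos(56°) = 6218.1 J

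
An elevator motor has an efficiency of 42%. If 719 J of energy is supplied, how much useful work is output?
W_out = η × W_in = 0.42 × 719 = 301.98 J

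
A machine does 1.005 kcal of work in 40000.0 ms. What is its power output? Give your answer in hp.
P = W/t = 4205 J / 40 s = 105.1 W = 0.141 hp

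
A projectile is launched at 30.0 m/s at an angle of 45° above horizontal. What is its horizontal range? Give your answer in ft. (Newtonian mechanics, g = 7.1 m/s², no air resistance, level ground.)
R = v₀² sin(2θ) / g (with unit conversion) = 415.9 ft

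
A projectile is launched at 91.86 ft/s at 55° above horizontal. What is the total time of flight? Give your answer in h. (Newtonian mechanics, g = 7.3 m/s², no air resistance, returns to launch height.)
T = 2v₀sin(θ)/g (with unit conversion) = 0.001745 h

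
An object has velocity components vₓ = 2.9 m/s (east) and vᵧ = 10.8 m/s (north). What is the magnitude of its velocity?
|v| = √(vₓ² + vᵧ²) = √(2.9² + 10.8²) = √(125.05) = 11.18 m/s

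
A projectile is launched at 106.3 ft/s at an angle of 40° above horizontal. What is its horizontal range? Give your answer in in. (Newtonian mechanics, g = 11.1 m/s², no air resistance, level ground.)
R = v₀² sin(2θ) / g (with unit conversion) = 3667.0 in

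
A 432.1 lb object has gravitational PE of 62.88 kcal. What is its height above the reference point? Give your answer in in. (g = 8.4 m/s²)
PE = mgh → h = PE/(mg) = 2.631e+05 J / (196 kg × 8.4 m/s²) = 159.8 m = 6291.0 in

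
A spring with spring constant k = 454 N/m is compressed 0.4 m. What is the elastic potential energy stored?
PE = ½kx² = ½×454×0.4² = 36.32 J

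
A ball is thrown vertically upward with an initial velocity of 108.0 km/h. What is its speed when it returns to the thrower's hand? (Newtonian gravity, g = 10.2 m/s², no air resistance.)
By conservation of energy, the ball returns at the same speed = 108.0 km/h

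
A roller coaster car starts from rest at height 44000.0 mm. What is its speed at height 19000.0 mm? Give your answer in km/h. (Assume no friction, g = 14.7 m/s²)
mgh₁ = ½mv₂² + mgh₂ → v₂ = √(2g(h₁−h₂)) = √(2×14.7×(44−19)) = 27.11 m/s = 97.6 km/h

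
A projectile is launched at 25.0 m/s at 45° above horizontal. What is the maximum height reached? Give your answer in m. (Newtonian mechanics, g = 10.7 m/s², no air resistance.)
H = v₀²sin²(θ)/(2g) = 14.6 m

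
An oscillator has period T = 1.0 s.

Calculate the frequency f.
f = 1/T = 1/1.0 = 1 Hz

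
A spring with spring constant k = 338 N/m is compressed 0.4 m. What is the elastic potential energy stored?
PE = ½kx² = ½×338×0.4² = 27.04 J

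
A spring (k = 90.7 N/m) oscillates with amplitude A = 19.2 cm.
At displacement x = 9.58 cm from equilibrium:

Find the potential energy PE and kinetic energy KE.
E_total = ½kA² = ½×90.7×(0.192)² = 1.672 J
PE = ½kx² = ½×90.7×(0.0958)² = 0.4162 J
KE = E_total − PE = 1.256 J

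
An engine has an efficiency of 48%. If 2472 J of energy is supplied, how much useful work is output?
W_out = η × W_in = 0.48 × 2472 = 1186.6 J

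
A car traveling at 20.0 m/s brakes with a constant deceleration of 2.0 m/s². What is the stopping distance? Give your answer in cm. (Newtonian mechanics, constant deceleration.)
d = v₀² / (2a) (with unit conversion) = 10000.0 cm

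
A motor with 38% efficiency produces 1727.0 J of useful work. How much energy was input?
W_in = W_out/η = 1727.0/0.38 = 4544.7 J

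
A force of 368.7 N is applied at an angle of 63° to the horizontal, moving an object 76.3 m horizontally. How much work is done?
W = Fd cosθ = 368.7×76.3×cos(63°) = 12772.0 J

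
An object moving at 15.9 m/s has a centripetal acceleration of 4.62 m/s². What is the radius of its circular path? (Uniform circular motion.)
r = v²/a_c = 15.9²/4.62 = 54.72 m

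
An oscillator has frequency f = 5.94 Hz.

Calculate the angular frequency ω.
ω = 2πf = 2π×5.94 = 37.32 rad/s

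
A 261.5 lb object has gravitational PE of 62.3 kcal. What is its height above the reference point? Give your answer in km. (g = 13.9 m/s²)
PE = mgh → h = PE/(mg) = 2.607e+05 J / (118.6 kg × 13.9 m/s²) = 158.1 m = 0.1581 km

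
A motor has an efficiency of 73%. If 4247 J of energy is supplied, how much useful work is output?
W_out = η × W_in = 0.73 × 4247 = 3100.3 J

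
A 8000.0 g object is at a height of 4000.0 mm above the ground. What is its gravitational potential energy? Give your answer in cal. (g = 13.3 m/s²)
PE = mgh = 8 kg × 13.3 m/s² × 4 m = 425.6 J = 101.7 cal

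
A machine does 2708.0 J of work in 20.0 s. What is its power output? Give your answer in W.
P = W/t = 2708 J / 20 s = 135.4 W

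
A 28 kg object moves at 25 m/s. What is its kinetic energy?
KE = ½mv² = ½×28×25² = 8750.0 J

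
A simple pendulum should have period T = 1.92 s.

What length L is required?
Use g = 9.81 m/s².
T = 2π√(L/g) → L = g(T/2π)² = 9.81×(1.92/2π)² = 0.916 m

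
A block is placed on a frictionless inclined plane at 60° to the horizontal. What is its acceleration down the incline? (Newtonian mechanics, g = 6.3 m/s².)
a = g sin(θ) = 6.3 × sin(60°) = 6.3 × 0.866 = 5.46 m/s²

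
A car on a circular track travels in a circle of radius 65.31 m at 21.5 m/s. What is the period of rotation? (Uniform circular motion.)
T = 2πr/v = 2π×65.31/21.5 = 19.09 s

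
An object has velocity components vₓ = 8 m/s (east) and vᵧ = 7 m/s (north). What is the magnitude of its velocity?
|v| = √(vₓ² + vᵧ²) = √(8² + 7²) = √(113) = 10.63 m/s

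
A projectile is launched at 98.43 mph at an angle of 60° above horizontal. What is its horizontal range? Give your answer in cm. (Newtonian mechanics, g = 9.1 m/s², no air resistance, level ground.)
R = v₀² sin(2θ) / g (with unit conversion) = 18430.0 cm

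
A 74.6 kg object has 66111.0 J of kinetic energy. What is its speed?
KE = ½mv² → v = √(2KE/m) = √(2×66111.0/74.6) = 42.1 m/s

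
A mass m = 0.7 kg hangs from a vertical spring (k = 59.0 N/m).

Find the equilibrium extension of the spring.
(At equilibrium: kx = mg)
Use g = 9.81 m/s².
x_eq = mg/k = 0.7×9.81/59.0 = 0.1164 m = 11.64 cm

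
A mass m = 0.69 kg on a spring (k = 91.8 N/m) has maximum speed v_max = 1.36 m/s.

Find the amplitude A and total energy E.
½mv²_max = ½kA² → A = v_max√(m/k) = 1.36×√(0.69/91.8) = 0.1179 m = 11.79 cm
E = ½mv²_max = ½×0.69×1.36² = 0.6381 J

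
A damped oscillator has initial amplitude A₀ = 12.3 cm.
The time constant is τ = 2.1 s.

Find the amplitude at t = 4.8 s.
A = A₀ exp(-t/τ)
A = A₀ exp(−t/τ) = 12.3×exp(−4.8/2.1) = 1.251 cm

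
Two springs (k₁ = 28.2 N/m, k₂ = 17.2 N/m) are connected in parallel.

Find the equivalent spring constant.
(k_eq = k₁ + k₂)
k_eq = k₁ + k₂ = 28.2 + 17.2 = 45.4 N/m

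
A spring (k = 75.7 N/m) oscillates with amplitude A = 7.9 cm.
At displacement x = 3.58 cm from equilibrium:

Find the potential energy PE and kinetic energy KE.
E_total = ½kA² = ½×75.7×(0.079)² = 0.2362 J
PE = ½kx² = ½×75.7×(0.0358)² = 0.04851 J
KE = E_total − PE = 0.1877 J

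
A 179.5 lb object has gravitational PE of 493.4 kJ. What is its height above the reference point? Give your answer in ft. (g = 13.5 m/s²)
PE = mgh → h = PE/(mg) = 4.934e+05 J / (81.42 kg × 13.5 m/s²) = 448.9 m = 1473.0 ft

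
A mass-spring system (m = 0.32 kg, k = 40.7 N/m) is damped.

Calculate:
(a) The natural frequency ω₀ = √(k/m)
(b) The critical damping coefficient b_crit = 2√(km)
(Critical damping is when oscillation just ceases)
ω₀ = √(k/m) = √(40.7/0.32) = 11.28 rad/s
b_crit = 2√(km) = 2√(40.7×0.32) = 7.218 kg/s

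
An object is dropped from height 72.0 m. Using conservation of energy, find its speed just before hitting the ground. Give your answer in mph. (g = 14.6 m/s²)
mgh = ½mv² → v = √(2gh) = √(2×14.6×72) = 45.85 m/s = 102.6 mph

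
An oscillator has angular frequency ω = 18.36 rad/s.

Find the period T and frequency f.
T = 2π/ω = 2π/18.36 = 0.3422 s; f = ω/2π = 2.922 Hz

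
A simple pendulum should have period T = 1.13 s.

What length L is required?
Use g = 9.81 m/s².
T = 2π√(L/g) → L = g(T/2π)² = 9.81×(1.13/2π)² = 0.3173 m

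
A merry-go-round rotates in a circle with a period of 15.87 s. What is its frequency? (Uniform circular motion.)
f = 1/T = 1/15.87 = 0.063 Hz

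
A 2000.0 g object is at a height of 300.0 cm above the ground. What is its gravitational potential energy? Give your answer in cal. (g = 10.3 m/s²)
PE = mgh = 2 kg × 10.3 m/s² × 3 m = 61.8 J = 14.77 cal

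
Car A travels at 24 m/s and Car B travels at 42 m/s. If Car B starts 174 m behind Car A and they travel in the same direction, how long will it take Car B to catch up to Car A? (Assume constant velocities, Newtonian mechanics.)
Relative speed: v_rel = 42 - 24 = 18 m/s
Time to catch: t = d₀/v_rel = 174/18 = 9.67 s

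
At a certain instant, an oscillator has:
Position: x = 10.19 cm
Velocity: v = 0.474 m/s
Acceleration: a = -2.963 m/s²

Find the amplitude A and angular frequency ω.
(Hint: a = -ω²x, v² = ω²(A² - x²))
a = −ω²x → ω = √(|a|/x) = √(2.963/0.1019) = 5.392 rad/s
v² = ω²(A² − x²) → A = √(x² + v²/ω²) = √(0.1019² + 0.474²/5.392²) = 0.1346 m = 13.46 cm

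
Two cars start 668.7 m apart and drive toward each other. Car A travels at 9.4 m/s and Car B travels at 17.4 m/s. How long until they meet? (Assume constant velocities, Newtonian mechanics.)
Combined speed: v_combined = 9.4 + 17.4 = 26.8 m/s
Time to meet: t = d/26.8 = 668.7/26.8 = 24.95 s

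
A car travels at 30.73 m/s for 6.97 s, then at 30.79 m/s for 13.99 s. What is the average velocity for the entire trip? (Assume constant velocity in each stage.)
d₁ = v₁t₁ = 30.73 × 6.97 = 214.188 m
d₂ = v₂t₂ = 30.79 × 13.99 = 430.752 m
d_total = 644.94 m, t_total = 20.96 s
v_avg = d_total/t_total = 644.94/20.96 = 30.77 m/s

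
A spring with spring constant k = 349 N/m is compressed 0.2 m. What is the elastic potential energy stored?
PE = ½kx² = ½×349×0.2² = 6.98 J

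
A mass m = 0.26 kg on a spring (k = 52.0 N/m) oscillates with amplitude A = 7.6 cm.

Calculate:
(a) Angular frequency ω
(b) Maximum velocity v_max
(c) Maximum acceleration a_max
ω = √(k/m) = √(52.0/0.26) = 14.14 rad/s
v_max = ωA = 14.14×0.076 = 1.075 m/s
a_max = ω²A = 14.14²×0.076 = 15.2 m/s²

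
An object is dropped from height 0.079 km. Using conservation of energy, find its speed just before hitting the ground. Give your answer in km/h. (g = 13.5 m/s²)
mgh = ½mv² → v = √(2gh) = √(2×13.5×79) = 46.18 m/s = 166.3 km/h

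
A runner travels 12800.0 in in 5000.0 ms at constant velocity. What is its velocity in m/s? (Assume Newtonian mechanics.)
v = d/t (with unit conversion) = 65.02 m/s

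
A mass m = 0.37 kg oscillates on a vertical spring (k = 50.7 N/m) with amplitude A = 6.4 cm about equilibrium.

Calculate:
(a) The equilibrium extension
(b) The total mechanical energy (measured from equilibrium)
x_eq = mg/k = 0.37×9.81/50.7 = 0.07159 m = 7.159 cm
E = ½kA² = ½×50.7×(0.064)² = 0.1038 J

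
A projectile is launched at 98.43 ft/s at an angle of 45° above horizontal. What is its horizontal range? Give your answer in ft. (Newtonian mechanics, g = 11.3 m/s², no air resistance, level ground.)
R = v₀² sin(2θ) / g (with unit conversion) = 261.3 ft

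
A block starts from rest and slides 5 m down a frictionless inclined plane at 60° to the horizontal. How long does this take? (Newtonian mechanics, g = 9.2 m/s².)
a = g sin(θ) = 9.2 × sin(60°) = 7.97 m/s²
t = √(2d/a) = √(2 × 5 / 7.97) = 1.12 s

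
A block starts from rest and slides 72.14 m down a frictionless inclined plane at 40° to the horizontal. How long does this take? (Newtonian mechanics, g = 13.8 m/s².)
a = g sin(θ) = 13.8 × sin(40°) = 8.87 m/s²
t = √(2d/a) = √(2 × 72.14 / 8.87) = 4.03 s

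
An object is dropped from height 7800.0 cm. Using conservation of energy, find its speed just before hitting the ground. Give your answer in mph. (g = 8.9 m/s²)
mgh = ½mv² → v = √(2gh) = √(2×8.9×78) = 37.26 m/s = 83.35 mph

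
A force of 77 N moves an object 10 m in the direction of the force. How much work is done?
W = Fd = 77×10 = 770.0 J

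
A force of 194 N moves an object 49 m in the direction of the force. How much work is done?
W = Fd = 194×49 = 9506.0 J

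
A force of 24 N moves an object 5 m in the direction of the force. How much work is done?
W = Fd = 24×5 = 120.0 J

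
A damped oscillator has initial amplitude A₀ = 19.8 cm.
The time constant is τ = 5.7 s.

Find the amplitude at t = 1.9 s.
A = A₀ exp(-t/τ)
A = A₀ exp(−t/τ) = 19.8×exp(−1.9/5.7) = 14.19 cm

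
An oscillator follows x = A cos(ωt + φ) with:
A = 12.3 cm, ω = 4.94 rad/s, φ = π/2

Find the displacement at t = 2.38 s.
x = A cos(ωt + φ) = 12.3×cos(4.94×2.38 + π/2) = 8.902 cm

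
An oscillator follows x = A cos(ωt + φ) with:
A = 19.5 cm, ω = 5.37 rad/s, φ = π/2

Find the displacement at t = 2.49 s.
x = A cos(ωt + φ) = 19.5×cos(5.37×2.49 + π/2) = -14.06 cm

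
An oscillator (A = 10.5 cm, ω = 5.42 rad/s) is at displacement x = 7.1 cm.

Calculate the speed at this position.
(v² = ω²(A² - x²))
v = ω√(A² − x²) = 5.42×√(0.105² − 0.071²) = 0.4193 m/s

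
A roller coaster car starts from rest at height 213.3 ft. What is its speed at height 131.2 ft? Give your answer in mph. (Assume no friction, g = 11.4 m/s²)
mgh₁ = ½mv₂² + mgh₂ → v₂ = √(2g(h₁−h₂)) = √(2×11.4×(65.01−39.99)) = 23.89 m/s = 53.43 mph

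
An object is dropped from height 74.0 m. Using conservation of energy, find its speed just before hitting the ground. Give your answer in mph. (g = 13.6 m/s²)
mgh = ½mv² → v = √(2gh) = √(2×13.6×74) = 44.86 m/s = 100.4 mph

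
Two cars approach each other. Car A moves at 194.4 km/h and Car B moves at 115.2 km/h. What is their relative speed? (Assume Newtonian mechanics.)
v_rel = v_A + v_B = 194.4 + 115.2 = 309.6 km/h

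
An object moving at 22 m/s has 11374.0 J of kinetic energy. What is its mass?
KE = ½mv² → m = 2KE/v² = 2×11374.0/22² = 47.0 kg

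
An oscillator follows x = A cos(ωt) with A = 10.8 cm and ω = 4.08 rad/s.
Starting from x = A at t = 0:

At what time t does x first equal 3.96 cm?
cos(ωt) = x/A = 3.96/10.8 = 0.3667
ωt = arccos(0.3667) = 1.195 rad
t = 1.195/4.08 = 0.293 s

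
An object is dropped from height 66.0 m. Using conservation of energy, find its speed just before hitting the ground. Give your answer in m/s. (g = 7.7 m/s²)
mgh = ½mv² → v = √(2gh) = √(2×7.7×66) = 31.88 m/s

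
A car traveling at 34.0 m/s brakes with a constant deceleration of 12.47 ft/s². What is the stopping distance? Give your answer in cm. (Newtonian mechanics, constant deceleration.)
d = v₀² / (2a) (with unit conversion) = 15210.0 cm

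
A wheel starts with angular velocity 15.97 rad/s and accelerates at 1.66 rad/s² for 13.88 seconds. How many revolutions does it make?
θ = ω₀t + ½αt² = 15.97×13.88 + ½×1.66×13.88² = 381.57 rad
Revolutions = θ/(2π) = 381.57/(2π) = 60.73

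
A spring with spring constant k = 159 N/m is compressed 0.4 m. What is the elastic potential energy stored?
PE = ½kx² = ½×159×0.4² = 12.72 J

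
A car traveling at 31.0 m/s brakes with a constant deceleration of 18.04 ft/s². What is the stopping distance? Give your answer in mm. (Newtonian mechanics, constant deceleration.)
d = v₀² / (2a) (with unit conversion) = 87390.0 mm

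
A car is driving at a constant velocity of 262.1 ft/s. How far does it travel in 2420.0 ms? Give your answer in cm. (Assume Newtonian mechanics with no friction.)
d = vt (with unit conversion) = 19330.0 cm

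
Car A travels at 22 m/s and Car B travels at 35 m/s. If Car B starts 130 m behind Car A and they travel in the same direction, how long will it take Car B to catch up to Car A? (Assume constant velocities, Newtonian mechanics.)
Relative speed: v_rel = 35 - 22 = 13 m/s
Time to catch: t = d₀/v_rel = 130/13 = 10.0 s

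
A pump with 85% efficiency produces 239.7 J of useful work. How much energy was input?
W_in = W_out/η = 239.7/0.85 = 282.0 J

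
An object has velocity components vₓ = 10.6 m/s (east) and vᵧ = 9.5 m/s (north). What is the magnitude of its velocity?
|v| = √(vₓ² + vᵧ²) = √(10.6² + 9.5²) = √(202.61) = 14.23 m/s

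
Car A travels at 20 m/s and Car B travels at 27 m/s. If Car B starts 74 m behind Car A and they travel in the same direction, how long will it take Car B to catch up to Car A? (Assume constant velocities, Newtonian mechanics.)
Relative speed: v_rel = 27 - 20 = 7 m/s
Time to catch: t = d₀/v_rel = 74/7 = 10.57 s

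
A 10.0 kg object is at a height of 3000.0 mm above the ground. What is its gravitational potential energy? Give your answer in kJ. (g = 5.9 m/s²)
PE = mgh = 10 kg × 5.9 m/s² × 3 m = 177 J = 0.177 kJ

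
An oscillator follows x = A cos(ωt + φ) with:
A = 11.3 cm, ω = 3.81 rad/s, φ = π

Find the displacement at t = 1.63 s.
x = A cos(ωt + φ) = 11.3×cos(3.81×1.63 + π) = -11.27 cm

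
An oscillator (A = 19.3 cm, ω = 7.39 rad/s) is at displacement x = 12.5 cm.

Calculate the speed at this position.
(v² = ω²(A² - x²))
v = ω√(A² − x²) = 7.39×√(0.193² − 0.125²) = 1.087 m/s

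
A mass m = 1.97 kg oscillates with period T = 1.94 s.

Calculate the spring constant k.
T = 2π√(m/k) → k = m(2π/T)² = 1.97×(2π/1.94)² = 20.66 N/m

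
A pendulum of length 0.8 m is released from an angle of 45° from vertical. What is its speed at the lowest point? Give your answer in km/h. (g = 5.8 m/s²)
h = L(1 − cosθ) = 0.8×(1 − cos45°) = 0.2343 m
v = √(2gh) = √(2×5.8×0.2343) = 1.649 m/s = 5.935 km/h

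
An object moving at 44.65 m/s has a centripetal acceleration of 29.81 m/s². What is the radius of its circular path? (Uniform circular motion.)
r = v²/a_c = 44.65²/29.81 = 66.88 m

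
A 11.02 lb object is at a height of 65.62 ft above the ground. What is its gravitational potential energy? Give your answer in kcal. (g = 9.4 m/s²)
PE = mgh = 4.999 kg × 9.4 m/s² × 20 m = 939.8 J = 0.2246 kcal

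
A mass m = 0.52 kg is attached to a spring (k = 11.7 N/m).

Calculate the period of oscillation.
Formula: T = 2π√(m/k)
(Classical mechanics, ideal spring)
T = 2π√(m/k) = 2π√(0.52/11.7) = 1.325 s; f = 1/T = 0.7549 Hz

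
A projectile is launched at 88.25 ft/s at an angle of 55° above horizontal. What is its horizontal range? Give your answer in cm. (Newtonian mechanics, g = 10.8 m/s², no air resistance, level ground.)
R = v₀² sin(2θ) / g (with unit conversion) = 6295.0 cm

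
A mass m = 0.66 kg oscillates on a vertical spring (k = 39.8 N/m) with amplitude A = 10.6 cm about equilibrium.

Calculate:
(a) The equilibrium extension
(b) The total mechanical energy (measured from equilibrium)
x_eq = mg/k = 0.66×9.81/39.8 = 0.1627 m = 16.27 cm
E = ½kA² = ½×39.8×(0.106)² = 0.2236 J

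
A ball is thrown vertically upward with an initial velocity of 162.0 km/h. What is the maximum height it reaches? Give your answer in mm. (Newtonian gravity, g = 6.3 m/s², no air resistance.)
h_max = v₀²/(2g) (with unit conversion) = 160700.0 mm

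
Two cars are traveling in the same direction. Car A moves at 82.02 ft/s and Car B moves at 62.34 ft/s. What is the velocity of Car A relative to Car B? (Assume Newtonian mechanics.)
v_rel = v_A - v_B = 82.02 - 62.34 = 19.68 ft/s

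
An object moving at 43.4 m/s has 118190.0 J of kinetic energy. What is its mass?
KE = ½mv² → m = 2KE/v² = 2×118190.0/43.4² = 125.5 kg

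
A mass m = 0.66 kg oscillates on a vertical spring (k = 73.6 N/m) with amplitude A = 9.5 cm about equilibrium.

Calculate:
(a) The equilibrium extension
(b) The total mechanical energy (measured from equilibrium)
x_eq = mg/k = 0.66×9.81/73.6 = 0.08797 m = 8.797 cm
E = ½kA² = ½×73.6×(0.095)² = 0.3321 J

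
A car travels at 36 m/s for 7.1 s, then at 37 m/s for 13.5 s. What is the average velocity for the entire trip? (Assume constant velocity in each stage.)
d₁ = v₁t₁ = 36 × 7.1 = 255.6 m
d₂ = v₂t₂ = 37 × 13.5 = 499.5 m
d_total = 755.1 m, t_total = 20.6 s
v_avg = d_total/t_total = 755.1/20.6 = 36.66 m/s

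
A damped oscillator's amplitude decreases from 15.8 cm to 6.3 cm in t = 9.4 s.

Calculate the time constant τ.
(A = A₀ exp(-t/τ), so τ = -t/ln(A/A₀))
A/A₀ = 6.3/15.8 = 0.3987; ln(A/A₀) = -0.9195
τ = −t/ln(A/A₀) = −9.4/-0.9195 = 10.22 s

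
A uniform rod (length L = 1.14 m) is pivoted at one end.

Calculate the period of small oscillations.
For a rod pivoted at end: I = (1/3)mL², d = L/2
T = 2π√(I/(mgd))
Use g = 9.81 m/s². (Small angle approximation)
I/m = (1/3)L² = 0.4332 m²; d = L/2 = 0.57 m
T = 2π√(I/(mgd)) = 2π√(0.4332/(9.81×0.57)) = 1.749 s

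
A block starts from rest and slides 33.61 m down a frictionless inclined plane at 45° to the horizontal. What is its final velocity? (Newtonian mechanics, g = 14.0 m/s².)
a = g sin(θ) = 14.0 × sin(45°) = 9.9 m/s²
v = √(2ad) = √(2 × 9.9 × 33.61) = 25.8 m/s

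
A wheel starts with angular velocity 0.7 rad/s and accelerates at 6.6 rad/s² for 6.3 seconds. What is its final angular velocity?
ω = ω₀ + αt = 0.7 + 6.6 × 6.3 = 42.28 rad/s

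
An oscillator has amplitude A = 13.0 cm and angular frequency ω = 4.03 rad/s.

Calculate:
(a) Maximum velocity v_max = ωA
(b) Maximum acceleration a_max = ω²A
v_max = ωA = 4.03×0.13 = 0.5239 m/s
a_max = ω²A = 4.03²×0.13 = 2.111 m/s²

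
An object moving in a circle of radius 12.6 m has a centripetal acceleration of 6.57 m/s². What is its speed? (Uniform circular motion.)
v = √(a_c × r) = √(6.57 × 12.6) = 9.1 m/s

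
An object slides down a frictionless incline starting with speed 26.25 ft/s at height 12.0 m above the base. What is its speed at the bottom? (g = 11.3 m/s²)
½mv₀² + mgh = ½mv² → v = √(v₀² + 2gh) = √(8.001² + 2×11.3×12) = 18.31 m/s = 60.07 ft/s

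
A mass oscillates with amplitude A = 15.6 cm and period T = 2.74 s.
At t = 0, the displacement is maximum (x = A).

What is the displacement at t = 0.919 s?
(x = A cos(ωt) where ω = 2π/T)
ω = 2π/T = 2π/2.74 = 2.293 rad/s
x = A cos(ωt) = 15.6×cos(2.293×0.919) = -7.975 cm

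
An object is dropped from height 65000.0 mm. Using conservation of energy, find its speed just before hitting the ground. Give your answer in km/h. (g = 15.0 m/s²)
mgh = ½mv² → v = √(2gh) = √(2×15.0×65) = 44.16 m/s = 159.0 km/h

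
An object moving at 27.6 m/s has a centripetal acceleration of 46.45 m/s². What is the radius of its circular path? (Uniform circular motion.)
r = v²/a_c = 27.6²/46.45 = 16.4 m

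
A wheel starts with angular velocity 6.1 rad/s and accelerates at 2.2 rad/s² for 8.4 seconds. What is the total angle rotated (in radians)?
θ = ω₀t + ½αt² = 6.1×8.4 + ½×2.2×8.4² = 128.86 rad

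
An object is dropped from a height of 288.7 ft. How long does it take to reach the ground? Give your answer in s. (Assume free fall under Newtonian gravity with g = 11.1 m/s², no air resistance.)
t = √(2h/g) (with unit conversion) = 3.982 s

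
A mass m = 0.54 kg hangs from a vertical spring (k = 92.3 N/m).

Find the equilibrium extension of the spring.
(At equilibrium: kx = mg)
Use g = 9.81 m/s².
x_eq = mg/k = 0.54×9.81/92.3 = 0.05739 m = 5.739 cm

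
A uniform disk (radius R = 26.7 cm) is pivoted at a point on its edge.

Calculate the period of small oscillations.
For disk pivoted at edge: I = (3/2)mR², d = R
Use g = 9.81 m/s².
I/m = (3/2)R² = 0.1069 m²; d = R = 0.267 m
T = 2π√((3/2)R²/(gR)) = 2π√(3R/(2g)) = 1.27 s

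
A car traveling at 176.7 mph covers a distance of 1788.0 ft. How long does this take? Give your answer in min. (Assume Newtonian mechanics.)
t = d/v (with unit conversion) = 0.115 min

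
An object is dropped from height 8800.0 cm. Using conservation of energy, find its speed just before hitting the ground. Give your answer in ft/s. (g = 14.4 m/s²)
mgh = ½mv² → v = √(2gh) = √(2×14.4×88) = 50.34 m/s = 165.2 ft/s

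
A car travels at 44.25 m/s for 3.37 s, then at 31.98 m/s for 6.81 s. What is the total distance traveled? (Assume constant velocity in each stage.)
d₁ = v₁t₁ = 44.25 × 3.37 = 149.123 m
d₂ = v₂t₂ = 31.98 × 6.81 = 217.784 m
d_total = 149.123 + 217.784 = 366.91 m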